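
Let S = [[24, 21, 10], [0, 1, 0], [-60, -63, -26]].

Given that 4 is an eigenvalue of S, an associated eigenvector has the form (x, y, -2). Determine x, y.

1, 0

We need (S - 4I)v = 0.
S - 4I = [[20, 21, 10], [0, -3, 0], [-60, -63, -30]].
Row 1: (20)·x + (21)·y + (10)·-2 = 0
Row 2: (0)·x + (-3)·y + (0)·-2 = 0
Row 3: (-60)·x + (-63)·y + (-30)·-2 = 0
Solving gives x = 1, y = 0.
Check: S·(1, 0, -2) = (4, 0, -8) = 4·(1, 0, -2).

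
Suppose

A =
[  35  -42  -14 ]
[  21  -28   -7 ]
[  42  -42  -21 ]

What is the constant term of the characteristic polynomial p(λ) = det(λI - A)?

p(0) = det(0·I − A) = det(−A) = (−1)^3·det(A).
det(A) = 0, so p(0) = 0.

0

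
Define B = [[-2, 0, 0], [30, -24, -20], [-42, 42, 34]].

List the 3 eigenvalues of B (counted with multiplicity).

Compute the characteristic polynomial p(λ) = det(λI - B).
Cofactor expansion gives p(λ) = λ^3 - 8λ^2 + 4λ + 48.
Rational-root test: λ = 4 gives p(4) = 0.
Dividing by (λ - 4) leaves λ^2 - 4λ - 12.
The quadratic factors as (λ + 2)·(λ - 6).
Eigenvalues: -2, 4, 6.

-2, 4, 6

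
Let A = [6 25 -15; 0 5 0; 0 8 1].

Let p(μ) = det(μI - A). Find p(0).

p(0) = det(0·I − A) = det(−A) = (−1)^3·det(A).
det(A) = 30, so p(0) = -30.

-30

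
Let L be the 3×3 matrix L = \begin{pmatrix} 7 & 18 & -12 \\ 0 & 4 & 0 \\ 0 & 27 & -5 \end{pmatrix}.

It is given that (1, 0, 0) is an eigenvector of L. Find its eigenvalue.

7

Compute Lv: L·(1, 0, 0) = (7, 0, 0).
Since Lv = λv, compare component 1: 7 = λ·1, so λ = 7.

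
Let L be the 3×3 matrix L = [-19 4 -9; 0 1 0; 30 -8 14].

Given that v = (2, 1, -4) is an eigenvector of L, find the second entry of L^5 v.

1

First find the eigenvalue: Lv = (2, 1, -4) = 1·(2, 1, -4), so λ = 1.
Then L^5 v = λ^5·v = 1^5·(2, 1, -4) = 1·(2, 1, -4) = (2, 1, -4).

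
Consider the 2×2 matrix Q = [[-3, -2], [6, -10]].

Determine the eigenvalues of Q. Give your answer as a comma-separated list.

-7, -6

det(Q - sI) = (-3 - s)(-10 - s) - (-2)·(6) = s^2 + 13s + 42.
This factors as (s + 7)·(s + 6) = 0.
Eigenvalues: -7, -6.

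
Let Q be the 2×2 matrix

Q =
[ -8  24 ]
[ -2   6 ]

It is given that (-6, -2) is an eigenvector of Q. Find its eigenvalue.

0

Compute Qv: Q·(-6, -2) = (0, 0).
Since Qv = λv, compare component 1: 0 = λ·-6, so λ = 0.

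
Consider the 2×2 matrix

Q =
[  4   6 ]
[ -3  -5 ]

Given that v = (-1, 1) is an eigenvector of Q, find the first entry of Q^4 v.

First find the eigenvalue: Qv = (2, -2) = -2·(-1, 1), so λ = -2.
Then Q^4 v = λ^4·v = (-2)^4·(-1, 1) = 16·(-1, 1) = (-16, 16).

-16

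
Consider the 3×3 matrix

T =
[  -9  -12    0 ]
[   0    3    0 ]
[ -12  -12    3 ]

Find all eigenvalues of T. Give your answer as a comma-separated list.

-9, 3, 3

Compute the characteristic polynomial p(r) = det(rI - T).
Expanding the 3×3 determinant: p(r) = r^3 + 3r^2 - 45r + 81.
Since p(-9) = 0, r = -9 is a root.
Factor out (r + 9): p(r) = (r + 9)·(r^2 - 6r + 9).
The quadratic factor is (r - 3)^2.
Eigenvalues: -9, 3, 3.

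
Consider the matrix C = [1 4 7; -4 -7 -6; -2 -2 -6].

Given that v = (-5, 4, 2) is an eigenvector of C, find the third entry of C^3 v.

First find the eigenvalue: Cv = (25, -20, -10) = -5·(-5, 4, 2), so λ = -5.
Then C^3 v = λ^3·v = (-5)^3·(-5, 4, 2) = -125·(-5, 4, 2) = (625, -500, -250).

-250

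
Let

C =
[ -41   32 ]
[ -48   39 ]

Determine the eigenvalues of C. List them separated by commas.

det(C - sI) = (-41 - s)(39 - s) - (32)·(-48) = s^2 + 2s - 63.
This factors as (s + 9)·(s - 7) = 0.
Eigenvalues: -9, 7.

-9, 7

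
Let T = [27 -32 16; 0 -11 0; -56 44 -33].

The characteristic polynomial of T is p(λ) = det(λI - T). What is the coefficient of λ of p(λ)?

p(λ) = λ^3 + 17λ^2 + 71λ + 55.
The coefficient of λ is 71.

71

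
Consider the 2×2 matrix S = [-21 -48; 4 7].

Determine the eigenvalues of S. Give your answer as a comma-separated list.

det(S - sI) = (-21 - s)(7 - s) - (-48)·(4) = s^2 + 14s + 45.
This factors as (s + 9)·(s + 5) = 0.
Eigenvalues: -9, -5.

-9, -5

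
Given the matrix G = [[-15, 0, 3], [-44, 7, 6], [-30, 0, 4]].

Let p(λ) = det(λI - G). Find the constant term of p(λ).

p(λ) = λ^3 + 4λ^2 - 47λ - 210.
The constant term is -210.

-210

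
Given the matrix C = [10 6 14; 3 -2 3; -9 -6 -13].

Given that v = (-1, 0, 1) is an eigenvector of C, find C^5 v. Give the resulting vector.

(1024, 0, -1024)

First find the eigenvalue: Cv = (4, 0, -4) = -4·(-1, 0, 1), so λ = -4.
Then C^5 v = λ^5·v = (-4)^5·(-1, 0, 1) = -1024·(-1, 0, 1) = (1024, 0, -1024).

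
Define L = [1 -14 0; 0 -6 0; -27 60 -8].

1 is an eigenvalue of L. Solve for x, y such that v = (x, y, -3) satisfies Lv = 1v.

1, 0

We need (L - 1I)v = 0.
L - 1I = [[0, -14, 0], [0, -7, 0], [-27, 60, -9]].
Row 1: (0)·x + (-14)·y + (0)·-3 = 0
Row 2: (0)·x + (-7)·y + (0)·-3 = 0
Row 3: (-27)·x + (60)·y + (-9)·-3 = 0
Solving gives x = 1, y = 0.
Check: L·(1, 0, -3) = (1, 0, -3) = 1·(1, 0, -3).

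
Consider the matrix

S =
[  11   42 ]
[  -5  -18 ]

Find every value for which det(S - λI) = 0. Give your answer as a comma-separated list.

-4, -3

det(S - rI) = (11 - r)(-18 - r) - (42)·(-5) = r^2 + 7r + 12.
This factors as (r + 4)·(r + 3) = 0.
Eigenvalues: -4, -3.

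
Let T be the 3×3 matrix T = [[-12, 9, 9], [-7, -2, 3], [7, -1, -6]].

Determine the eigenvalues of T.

-12, -5, -3

The characteristic polynomial is p(μ) = det(μI - T).
Expanding the 3×3 determinant: p(μ) = μ^3 + 20μ^2 + 111μ + 180.
Since p(-5) = 0, μ = -5 is a root.
Factor out (μ + 5): p(μ) = (μ + 5)·(μ^2 + 15μ + 36).
The quadratic factors as (μ + 12)·(μ + 3).
Eigenvalues: -12, -5, -3.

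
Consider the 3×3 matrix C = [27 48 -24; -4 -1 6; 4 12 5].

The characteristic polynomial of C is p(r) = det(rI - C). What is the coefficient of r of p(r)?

319

p(r) = r^3 - 31r^2 + 319r - 1089.
The coefficient of r is 319.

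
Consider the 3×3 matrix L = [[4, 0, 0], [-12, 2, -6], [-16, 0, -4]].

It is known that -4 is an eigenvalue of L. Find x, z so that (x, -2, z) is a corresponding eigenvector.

We need (L + 4I)v = 0.
L + 4I = [[8, 0, 0], [-12, 6, -6], [-16, 0, 0]].
Row 1: (8)·x + (0)·-2 + (0)·z = 0
Row 2: (-12)·x + (6)·-2 + (-6)·z = 0
Row 3: (-16)·x + (0)·-2 + (0)·z = 0
Solving gives x = 0, z = -2.
Check: L·(0, -2, -2) = (0, 8, 8) = -4·(0, -2, -2).

0, -2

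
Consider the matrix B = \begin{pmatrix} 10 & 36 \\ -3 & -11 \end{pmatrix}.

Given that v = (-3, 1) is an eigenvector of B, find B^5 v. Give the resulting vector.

First find the eigenvalue: Bv = (6, -2) = -2·(-3, 1), so λ = -2.
Then B^5 v = λ^5·v = (-2)^5·(-3, 1) = -32·(-3, 1) = (96, -32).

(96, -32)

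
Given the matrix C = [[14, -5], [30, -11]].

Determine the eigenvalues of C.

det(C - tI) = (14 - t)(-11 - t) - (-5)·(30) = t^2 - 3t - 4.
This factors as (t + 1)·(t - 4) = 0.
Eigenvalues: -1, 4.

-1, 4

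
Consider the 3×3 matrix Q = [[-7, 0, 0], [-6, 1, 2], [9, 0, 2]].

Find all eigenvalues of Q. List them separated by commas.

-7, 1, 2

The characteristic polynomial is p(μ) = det(μI - Q).
Cofactor expansion gives p(μ) = μ^3 + 4μ^2 - 19μ + 14.
Rational-root test: μ = 1 gives p(1) = 0.
Factor out (μ - 1): p(μ) = (μ - 1)·(μ^2 + 5μ - 14).
The quadratic factors as (μ + 7)·(μ - 2).
Eigenvalues: -7, 1, 2.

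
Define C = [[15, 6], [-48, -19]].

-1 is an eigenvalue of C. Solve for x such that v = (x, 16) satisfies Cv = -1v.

-6

We need (C + 1I)v = 0.
C + 1I = [[16, 6], [-48, -18]].
Row 1: (16)·x + (6)·16 = 0
Row 2: (-48)·x + (-18)·16 = 0
Solving gives x = -6.
Check: C·(-6, 16) = (6, -16) = -1·(-6, 16).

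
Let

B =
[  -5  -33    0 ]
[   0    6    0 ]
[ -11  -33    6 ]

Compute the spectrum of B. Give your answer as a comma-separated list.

-5, 6, 6

Compute the characteristic polynomial p(r) = det(rI - B).
Expanding the 3×3 determinant: p(r) = r^3 - 7r^2 - 24r + 180.
Rational-root test: r = 6 gives p(6) = 0.
Factor out (r - 6): p(r) = (r - 6)·(r^2 - r - 30).
The quadratic factors as (r + 5)·(r - 6).
Eigenvalues: -5, 6, 6.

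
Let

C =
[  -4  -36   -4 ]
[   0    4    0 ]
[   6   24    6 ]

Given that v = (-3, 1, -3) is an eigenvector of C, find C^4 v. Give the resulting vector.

First find the eigenvalue: Cv = (-12, 4, -12) = 4·(-3, 1, -3), so λ = 4.
Then C^4 v = λ^4·v = 4^4·(-3, 1, -3) = 256·(-3, 1, -3) = (-768, 256, -768).

(-768, 256, -768)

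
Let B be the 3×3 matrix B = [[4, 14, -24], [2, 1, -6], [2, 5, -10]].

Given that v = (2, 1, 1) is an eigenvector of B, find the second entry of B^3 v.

-1

First find the eigenvalue: Bv = (-2, -1, -1) = -1·(2, 1, 1), so λ = -1.
Then B^3 v = λ^3·v = (-1)^3·(2, 1, 1) = -1·(2, 1, 1) = (-2, -1, -1).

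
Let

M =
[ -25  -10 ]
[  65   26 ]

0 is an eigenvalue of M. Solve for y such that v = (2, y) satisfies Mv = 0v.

We need (M)v = 0.
M = [[-25, -10], [65, 26]].
Row 1: (-25)·2 + (-10)·y = 0
Row 2: (65)·2 + (26)·y = 0
Solving gives y = -5.
Check: M·(2, -5) = (0, 0) = 0·(2, -5).

-5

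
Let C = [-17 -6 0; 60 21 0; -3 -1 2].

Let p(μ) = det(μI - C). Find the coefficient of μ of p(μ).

11

p(μ) = μ^3 - 6μ^2 + 11μ - 6.
The coefficient of μ is 11.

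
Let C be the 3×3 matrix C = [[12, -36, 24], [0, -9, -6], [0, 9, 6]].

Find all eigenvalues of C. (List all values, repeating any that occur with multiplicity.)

Set up det(tI - C) = 0.
Expanding the 3×3 determinant: p(t) = t^3 - 9t^2 - 36t.
Rational-root test: t = 0 gives p(0) = 0.
Dividing by t leaves t^2 - 9t - 36.
The quadratic factors as (t + 3)·(t - 12).
Eigenvalues: -3, 0, 12.

-3, 0, 12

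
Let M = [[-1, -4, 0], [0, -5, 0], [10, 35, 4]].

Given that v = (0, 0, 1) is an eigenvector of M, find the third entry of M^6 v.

4096

First find the eigenvalue: Mv = (0, 0, 4) = 4·(0, 0, 1), so λ = 4.
Then M^6 v = λ^6·v = 4^6·(0, 0, 1) = 4096·(0, 0, 1) = (0, 0, 4096).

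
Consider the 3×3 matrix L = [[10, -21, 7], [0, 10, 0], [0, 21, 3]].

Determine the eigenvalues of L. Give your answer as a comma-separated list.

Compute the characteristic polynomial p(s) = det(sI - L).
Expanding the 3×3 determinant: p(s) = s^3 - 23s^2 + 160s - 300.
Rational-root test: s = 10 gives p(10) = 0.
Dividing by (s - 10) leaves s^2 - 13s + 30.
The quadratic factors as (s - 3)·(s - 10).
Eigenvalues: 3, 10, 10.

3, 10, 10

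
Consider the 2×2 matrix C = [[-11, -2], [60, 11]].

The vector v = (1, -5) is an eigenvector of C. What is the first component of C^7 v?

-1

First find the eigenvalue: Cv = (-1, 5) = -1·(1, -5), so λ = -1.
Then C^7 v = λ^7·v = (-1)^7·(1, -5) = -1·(1, -5) = (-1, 5).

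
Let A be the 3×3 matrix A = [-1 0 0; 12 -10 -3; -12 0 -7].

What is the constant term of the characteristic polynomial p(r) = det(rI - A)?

70

p(0) = det(0·I − A) = det(−A) = (−1)^3·det(A).
det(A) = -70, so p(0) = 70.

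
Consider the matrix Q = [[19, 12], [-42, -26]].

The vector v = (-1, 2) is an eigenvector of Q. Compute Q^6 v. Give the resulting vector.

First find the eigenvalue: Qv = (5, -10) = -5·(-1, 2), so λ = -5.
Then Q^6 v = λ^6·v = (-5)^6·(-1, 2) = 15625·(-1, 2) = (-15625, 31250).

(-15625, 31250)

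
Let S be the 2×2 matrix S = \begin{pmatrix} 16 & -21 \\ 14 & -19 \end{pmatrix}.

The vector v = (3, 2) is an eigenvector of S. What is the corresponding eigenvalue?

Compute Sv: S·(3, 2) = (6, 4).
Since Sv = λv, compare component 1: 6 = λ·3, so λ = 2.

2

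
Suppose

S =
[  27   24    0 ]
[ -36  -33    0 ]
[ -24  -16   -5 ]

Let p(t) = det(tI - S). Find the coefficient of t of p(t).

p(t) = t^3 + 11t^2 + 3t - 135.
The coefficient of t is 3.

3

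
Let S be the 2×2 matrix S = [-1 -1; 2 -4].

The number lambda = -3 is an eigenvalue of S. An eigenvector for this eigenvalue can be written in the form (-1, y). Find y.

We need (S + 3I)v = 0.
S + 3I = [[2, -1], [2, -1]].
Row 1: (2)·-1 + (-1)·y = 0
Row 2: (2)·-1 + (-1)·y = 0
Solving gives y = -2.
Check: S·(-1, -2) = (3, 6) = -3·(-1, -2).

-2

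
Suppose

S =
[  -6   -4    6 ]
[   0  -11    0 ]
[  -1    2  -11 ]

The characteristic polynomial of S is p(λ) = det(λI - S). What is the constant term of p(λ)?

792

p(λ) = λ^3 + 28λ^2 + 259λ + 792.
The constant term is 792.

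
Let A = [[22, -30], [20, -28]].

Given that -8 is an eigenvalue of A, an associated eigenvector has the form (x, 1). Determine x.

We need (A + 8I)v = 0.
A + 8I = [[30, -30], [20, -20]].
Row 1: (30)·x + (-30)·1 = 0
Row 2: (20)·x + (-20)·1 = 0
Solving gives x = 1.
Check: A·(1, 1) = (-8, -8) = -8·(1, 1).

1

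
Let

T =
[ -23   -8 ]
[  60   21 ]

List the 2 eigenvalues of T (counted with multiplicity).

-3, 1

det(T - μI) = (-23 - μ)(21 - μ) - (-8)·(60) = μ^2 + 2μ - 3.
This factors as (μ + 3)·(μ - 1) = 0.
Eigenvalues: -3, 1.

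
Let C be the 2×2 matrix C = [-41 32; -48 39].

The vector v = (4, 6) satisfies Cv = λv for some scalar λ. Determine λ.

Compute Cv: C·(4, 6) = (28, 42).
Since Cv = λv, compare component 1: 28 = λ·4, so λ = 7.

7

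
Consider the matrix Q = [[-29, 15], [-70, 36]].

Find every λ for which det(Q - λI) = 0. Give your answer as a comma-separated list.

det(Q - λI) = (-29 - λ)(36 - λ) - (15)·(-70) = λ^2 - 7λ + 6.
This factors as (λ - 1)·(λ - 6) = 0.
Eigenvalues: 1, 6.

1, 6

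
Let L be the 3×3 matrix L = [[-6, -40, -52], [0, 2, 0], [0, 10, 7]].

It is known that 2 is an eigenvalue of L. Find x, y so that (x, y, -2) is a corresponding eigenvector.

8, 1

We need (L - 2I)v = 0.
L - 2I = [[-8, -40, -52], [0, 0, 0], [0, 10, 5]].
Row 1: (-8)·x + (-40)·y + (-52)·-2 = 0
Row 2: (0)·x + (0)·y + (0)·-2 = 0
Row 3: (0)·x + (10)·y + (5)·-2 = 0
Solving gives x = 8, y = 1.
Check: L·(8, 1, -2) = (16, 2, -4) = 2·(8, 1, -2).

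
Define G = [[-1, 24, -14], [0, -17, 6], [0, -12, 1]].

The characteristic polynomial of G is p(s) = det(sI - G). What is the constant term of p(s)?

p(s) = s^3 + 17s^2 + 71s + 55.
The constant term is 55.

55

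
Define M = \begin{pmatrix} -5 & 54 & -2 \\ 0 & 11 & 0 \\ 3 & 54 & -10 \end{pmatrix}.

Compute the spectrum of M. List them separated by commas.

-8, -7, 11

Compute the characteristic polynomial p(lambda) = det(lambda·I - M).
Expanding along the first row, p(lambda) = lambda^3 + 4·lambda^2 - 109·lambda - 616.
Rational-root test: lambda = -8 gives p(-8) = 0.
Factor out (lambda + 8): p(lambda) = (lambda + 8)·(lambda^2 - 4·lambda - 77).
The quadratic factors as (lambda + 7)·(lambda - 11).
Eigenvalues: -8, -7, 11.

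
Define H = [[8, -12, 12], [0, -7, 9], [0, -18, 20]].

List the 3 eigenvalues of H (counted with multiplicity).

2, 8, 11

The characteristic polynomial is p(r) = det(rI - H).
Expanding the 3×3 determinant: p(r) = r^3 - 21r^2 + 126r - 176.
Rational-root test: r = 2 gives p(2) = 0.
Factor out (r - 2): p(r) = (r - 2)·(r^2 - 19r + 88).
The quadratic factors as (r - 8)·(r - 11).
Eigenvalues: 2, 8, 11.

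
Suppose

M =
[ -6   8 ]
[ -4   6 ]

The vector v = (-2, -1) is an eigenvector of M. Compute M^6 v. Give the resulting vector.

(-128, -64)

First find the eigenvalue: Mv = (4, 2) = -2·(-2, -1), so λ = -2.
Then M^6 v = λ^6·v = (-2)^6·(-2, -1) = 64·(-2, -1) = (-128, -64).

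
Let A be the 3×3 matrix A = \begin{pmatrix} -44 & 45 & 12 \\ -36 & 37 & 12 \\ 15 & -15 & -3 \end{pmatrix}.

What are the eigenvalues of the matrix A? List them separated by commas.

-8, -3, 1

Set up det(λI - A) = 0.
Expanding along the first row, p(λ) = λ^3 + 10λ^2 + 13λ - 24.
Try λ = -3: p(-3) = 0, so -3 is a root.
Factor out (λ + 3): p(λ) = (λ + 3)·(λ^2 + 7λ - 8).
The quadratic factors as (λ + 8)·(λ - 1).
Eigenvalues: -8, -3, 1.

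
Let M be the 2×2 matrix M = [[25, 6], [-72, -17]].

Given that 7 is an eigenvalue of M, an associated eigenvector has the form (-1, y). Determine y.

We need (M - 7I)v = 0.
M - 7I = [[18, 6], [-72, -24]].
Row 1: (18)·-1 + (6)·y = 0
Row 2: (-72)·-1 + (-24)·y = 0
Solving gives y = 3.
Check: M·(-1, 3) = (-7, 21) = 7·(-1, 3).

3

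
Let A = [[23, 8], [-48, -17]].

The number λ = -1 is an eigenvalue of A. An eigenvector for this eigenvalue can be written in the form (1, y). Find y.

-3

We need (A + 1I)v = 0.
A + 1I = [[24, 8], [-48, -16]].
Row 1: (24)·1 + (8)·y = 0
Row 2: (-48)·1 + (-16)·y = 0
Solving gives y = -3.
Check: A·(1, -3) = (-1, 3) = -1·(1, -3).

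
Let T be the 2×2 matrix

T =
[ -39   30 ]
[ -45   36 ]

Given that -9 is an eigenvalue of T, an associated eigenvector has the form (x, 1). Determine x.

We need (T + 9I)v = 0.
T + 9I = [[-30, 30], [-45, 45]].
Row 1: (-30)·x + (30)·1 = 0
Row 2: (-45)·x + (45)·1 = 0
Solving gives x = 1.
Check: T·(1, 1) = (-9, -9) = -9·(1, 1).

1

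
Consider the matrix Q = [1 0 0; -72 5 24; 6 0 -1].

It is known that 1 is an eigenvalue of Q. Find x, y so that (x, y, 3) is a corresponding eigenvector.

1, 0

We need (Q - 1I)v = 0.
Q - 1I = [[0, 0, 0], [-72, 4, 24], [6, 0, -2]].
Row 1: (0)·x + (0)·y + (0)·3 = 0
Row 2: (-72)·x + (4)·y + (24)·3 = 0
Row 3: (6)·x + (0)·y + (-2)·3 = 0
Solving gives x = 1, y = 0.
Check: Q·(1, 0, 3) = (1, 0, 3) = 1·(1, 0, 3).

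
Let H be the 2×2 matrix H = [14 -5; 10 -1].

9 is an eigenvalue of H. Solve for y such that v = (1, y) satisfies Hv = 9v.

We need (H - 9I)v = 0.
H - 9I = [[5, -5], [10, -10]].
Row 1: (5)·1 + (-5)·y = 0
Row 2: (10)·1 + (-10)·y = 0
Solving gives y = 1.
Check: H·(1, 1) = (9, 9) = 9·(1, 1).

1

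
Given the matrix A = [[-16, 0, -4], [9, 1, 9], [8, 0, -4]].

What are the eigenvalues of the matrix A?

Set up det(λI - A) = 0.
Expanding along the first row, p(λ) = λ^3 + 19λ^2 + 76λ - 96.
Try λ = -8: p(-8) = 0, so -8 is a root.
Factor out (λ + 8): p(λ) = (λ + 8)·(λ^2 + 11λ - 12).
The quadratic factors as (λ + 12)·(λ - 1).
Eigenvalues: -12, -8, 1.

-12, -8, 1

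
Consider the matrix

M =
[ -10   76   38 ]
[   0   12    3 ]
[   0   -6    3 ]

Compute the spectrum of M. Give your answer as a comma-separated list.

-10, 6, 9

Set up det(tI - M) = 0.
Expanding along the first row, p(t) = t^3 - 5t^2 - 96t + 540.
Rational-root test: t = 9 gives p(9) = 0.
Factor out (t - 9): p(t) = (t - 9)·(t^2 + 4t - 60).
The quadratic factors as (t + 10)·(t - 6).
Eigenvalues: -10, 6, 9.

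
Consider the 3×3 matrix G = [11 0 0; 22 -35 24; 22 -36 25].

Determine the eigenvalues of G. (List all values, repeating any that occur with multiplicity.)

Compute the characteristic polynomial p(t) = det(tI - G).
Expanding the 3×3 determinant: p(t) = t^3 - t^2 - 121t + 121.
Since p(-11) = 0, t = -11 is a root.
Factor out (t + 11): p(t) = (t + 11)·(t^2 - 12t + 11).
The quadratic factors as (t - 1)·(t - 11).
Eigenvalues: -11, 1, 11.

-11, 1, 11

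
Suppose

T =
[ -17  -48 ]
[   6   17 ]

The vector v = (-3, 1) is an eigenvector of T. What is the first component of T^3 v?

3

First find the eigenvalue: Tv = (3, -1) = -1·(-3, 1), so λ = -1.
Then T^3 v = λ^3·v = (-1)^3·(-3, 1) = -1·(-3, 1) = (3, -1).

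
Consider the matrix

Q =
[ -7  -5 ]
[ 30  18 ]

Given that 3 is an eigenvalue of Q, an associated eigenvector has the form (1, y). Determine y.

-2

We need (Q - 3I)v = 0.
Q - 3I = [[-10, -5], [30, 15]].
Row 1: (-10)·1 + (-5)·y = 0
Row 2: (30)·1 + (15)·y = 0
Solving gives y = -2.
Check: Q·(1, -2) = (3, -6) = 3·(1, -2).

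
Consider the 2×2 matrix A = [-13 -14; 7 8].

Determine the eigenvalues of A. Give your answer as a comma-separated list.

det(A - tI) = (-13 - t)(8 - t) - (-14)·(7) = t^2 + 5t - 6.
This factors as (t + 6)·(t - 1) = 0.
Eigenvalues: -6, 1.

-6, 1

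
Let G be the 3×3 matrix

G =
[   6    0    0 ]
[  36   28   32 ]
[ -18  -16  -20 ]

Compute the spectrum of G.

-4, 6, 12

Compute the characteristic polynomial p(r) = det(rI - G).
Expanding the 3×3 determinant: p(r) = r^3 - 14r^2 + 288.
Since p(-4) = 0, r = -4 is a root.
Dividing by (r + 4) leaves r^2 - 18r + 72.
The quadratic factors as (r - 6)·(r - 12).
Eigenvalues: -4, 6, 12.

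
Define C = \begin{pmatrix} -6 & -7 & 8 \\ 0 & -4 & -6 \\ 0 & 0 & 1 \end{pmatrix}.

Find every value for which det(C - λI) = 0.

C is upper triangular, so its eigenvalues are the diagonal entries.
Diagonal: -6, -4, 1.

-6, -4, 1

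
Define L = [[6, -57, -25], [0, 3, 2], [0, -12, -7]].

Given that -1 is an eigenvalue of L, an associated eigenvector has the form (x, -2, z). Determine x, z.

-2, 4

We need (L + 1I)v = 0.
L + 1I = [[7, -57, -25], [0, 4, 2], [0, -12, -6]].
Row 1: (7)·x + (-57)·-2 + (-25)·z = 0
Row 2: (0)·x + (4)·-2 + (2)·z = 0
Row 3: (0)·x + (-12)·-2 + (-6)·z = 0
Solving gives x = -2, z = 4.
Check: L·(-2, -2, 4) = (2, 2, -4) = -1·(-2, -2, 4).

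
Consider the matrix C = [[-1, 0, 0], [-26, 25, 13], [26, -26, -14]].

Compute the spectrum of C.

The characteristic polynomial is p(lambda) = det(lambda·I - C).
Cofactor expansion gives p(lambda) = lambda^3 - 10·lambda^2 - 23·lambda - 12.
Since p(12) = 0, lambda = 12 is a root.
Factor out (lambda - 12): p(lambda) = (lambda - 12)·(lambda^2 + 2·lambda + 1).
The quadratic factor is (lambda + 1)^2.
Eigenvalues: -1, -1, 12.

-1, -1, 12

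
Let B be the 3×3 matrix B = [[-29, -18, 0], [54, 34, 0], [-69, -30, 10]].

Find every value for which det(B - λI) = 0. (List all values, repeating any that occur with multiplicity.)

-2, 7, 10

The characteristic polynomial is p(t) = det(tI - B).
Expanding the 3×3 determinant: p(t) = t^3 - 15t^2 + 36t + 140.
Since p(-2) = 0, t = -2 is a root.
Factor out (t + 2): p(t) = (t + 2)·(t^2 - 17t + 70).
The quadratic factors as (t - 7)·(t - 10).
Eigenvalues: -2, 7, 10.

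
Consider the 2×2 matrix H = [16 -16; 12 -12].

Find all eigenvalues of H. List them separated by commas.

0, 4

det(H - λI) = (16 - λ)(-12 - λ) - (-16)·(12) = λ^2 - 4λ.
This factors as λ·(λ - 4) = 0.
Eigenvalues: 0, 4.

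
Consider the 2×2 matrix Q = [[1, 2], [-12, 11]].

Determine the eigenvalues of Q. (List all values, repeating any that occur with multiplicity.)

det(Q - λI) = (1 - λ)(11 - λ) - (2)·(-12) = λ^2 - 12λ + 35.
This factors as (λ - 5)·(λ - 7) = 0.
Eigenvalues: 5, 7.

5, 7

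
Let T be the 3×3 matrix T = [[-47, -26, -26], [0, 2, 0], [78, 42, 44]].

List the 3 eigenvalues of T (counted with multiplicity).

-8, 2, 5

Compute the characteristic polynomial p(s) = det(sI - T).
Cofactor expansion gives p(s) = s^3 + s^2 - 46s + 80.
Rational-root test: s = 5 gives p(5) = 0.
Dividing by (s - 5) leaves s^2 + 6s - 16.
The quadratic factors as (s + 8)·(s - 2).
Eigenvalues: -8, 2, 5.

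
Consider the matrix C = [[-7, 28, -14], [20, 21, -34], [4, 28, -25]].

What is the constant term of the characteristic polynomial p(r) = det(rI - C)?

-539

p(0) = det(0·I − C) = det(−C) = (−1)^3·det(C).
det(C) = 539, so p(0) = -539.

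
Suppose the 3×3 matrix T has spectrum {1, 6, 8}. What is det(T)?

48

det(T) is the product of the eigenvalues: (1) · (6) · (8) = 48.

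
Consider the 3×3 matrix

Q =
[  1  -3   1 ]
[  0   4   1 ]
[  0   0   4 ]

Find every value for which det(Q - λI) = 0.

Q is upper triangular, so its eigenvalues are the diagonal entries.
Diagonal: 1, 4, 4.

1, 4, 4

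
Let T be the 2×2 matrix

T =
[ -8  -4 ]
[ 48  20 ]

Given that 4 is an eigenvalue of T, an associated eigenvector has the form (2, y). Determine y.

-6

We need (T - 4I)v = 0.
T - 4I = [[-12, -4], [48, 16]].
Row 1: (-12)·2 + (-4)·y = 0
Row 2: (48)·2 + (16)·y = 0
Solving gives y = -6.
Check: T·(2, -6) = (8, -24) = 4·(2, -6).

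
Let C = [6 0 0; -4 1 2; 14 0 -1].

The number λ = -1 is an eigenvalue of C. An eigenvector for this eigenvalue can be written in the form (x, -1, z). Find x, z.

0, 1

We need (C + 1I)v = 0.
C + 1I = [[7, 0, 0], [-4, 2, 2], [14, 0, 0]].
Row 1: (7)·x + (0)·-1 + (0)·z = 0
Row 2: (-4)·x + (2)·-1 + (2)·z = 0
Row 3: (14)·x + (0)·-1 + (0)·z = 0
Solving gives x = 0, z = 1.
Check: C·(0, -1, 1) = (0, 1, -1) = -1·(0, -1, 1).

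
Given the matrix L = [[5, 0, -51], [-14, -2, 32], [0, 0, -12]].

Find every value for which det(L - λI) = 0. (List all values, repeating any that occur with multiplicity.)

Set up det(rI - L) = 0.
Expanding the 3×3 determinant: p(r) = r^3 + 9r^2 - 46r - 120.
Rational-root test: r = -2 gives p(-2) = 0.
Factor out (r + 2): p(r) = (r + 2)·(r^2 + 7r - 60).
The quadratic factors as (r + 12)·(r - 5).
Eigenvalues: -12, -2, 5.

-12, -2, 5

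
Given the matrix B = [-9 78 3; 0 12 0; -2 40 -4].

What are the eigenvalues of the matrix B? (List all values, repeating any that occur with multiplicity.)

Compute the characteristic polynomial p(t) = det(tI - B).
Expanding along the first row, p(t) = t^3 + t^2 - 114t - 504.
Try t = -6: p(-6) = 0, so -6 is a root.
Dividing by (t + 6) leaves t^2 - 5t - 84.
The quadratic factors as (t + 7)·(t - 12).
Eigenvalues: -7, -6, 12.

-7, -6, 12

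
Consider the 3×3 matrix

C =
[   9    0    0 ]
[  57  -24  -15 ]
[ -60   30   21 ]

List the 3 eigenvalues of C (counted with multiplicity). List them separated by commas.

Set up det(lambda·I - C) = 0.
Expanding the 3×3 determinant: p(lambda) = lambda^3 - 6·lambda^2 - 81·lambda + 486.
Rational-root test: lambda = -9 gives p(-9) = 0.
Dividing by (lambda + 9) leaves lambda^2 - 15·lambda + 54.
The quadratic factors as (lambda - 6)·(lambda - 9).
Eigenvalues: -9, 6, 9.

-9, 6, 9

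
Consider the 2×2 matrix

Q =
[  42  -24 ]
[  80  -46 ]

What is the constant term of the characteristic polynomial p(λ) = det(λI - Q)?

-12

p(0) = det(0·I − Q) = det(−Q) = (−1)^2·det(Q).
det(Q) = -12, so p(0) = -12.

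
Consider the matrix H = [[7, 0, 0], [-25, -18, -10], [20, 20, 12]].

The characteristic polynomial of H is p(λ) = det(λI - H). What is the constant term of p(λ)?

112

p(λ) = λ^3 - λ^2 - 58λ + 112.
The constant term is 112.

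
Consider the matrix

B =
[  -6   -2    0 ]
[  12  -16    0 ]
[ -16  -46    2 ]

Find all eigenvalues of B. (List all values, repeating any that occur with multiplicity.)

-12, -10, 2

Compute the characteristic polynomial p(r) = det(rI - B).
Expanding along the first row, p(r) = r^3 + 20r^2 + 76r - 240.
Since p(2) = 0, r = 2 is a root.
Dividing by (r - 2) leaves r^2 + 22r + 120.
The quadratic factors as (r + 12)·(r + 10).
Eigenvalues: -12, -10, 2.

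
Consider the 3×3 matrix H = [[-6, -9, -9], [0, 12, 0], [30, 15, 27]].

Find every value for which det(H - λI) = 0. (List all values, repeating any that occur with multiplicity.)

Set up det(λI - H) = 0.
Cofactor expansion gives p(λ) = λ^3 - 33λ^2 + 360λ - 1296.
Since p(9) = 0, λ = 9 is a root.
Dividing by (λ - 9) leaves λ^2 - 24λ + 144.
The quadratic factor is (λ - 12)^2.
Eigenvalues: 9, 12, 12.

9, 12, 12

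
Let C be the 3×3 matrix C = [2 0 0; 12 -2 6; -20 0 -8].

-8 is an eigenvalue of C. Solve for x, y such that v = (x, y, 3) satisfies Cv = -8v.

We need (C + 8I)v = 0.
C + 8I = [[10, 0, 0], [12, 6, 6], [-20, 0, 0]].
Row 1: (10)·x + (0)·y + (0)·3 = 0
Row 2: (12)·x + (6)·y + (6)·3 = 0
Row 3: (-20)·x + (0)·y + (0)·3 = 0
Solving gives x = 0, y = -3.
Check: C·(0, -3, 3) = (0, 24, -24) = -8·(0, -3, 3).

0, -3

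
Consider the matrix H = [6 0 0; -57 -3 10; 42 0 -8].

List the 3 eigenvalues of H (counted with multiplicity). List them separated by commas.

-8, -3, 6

Set up det(μI - H) = 0.
Expanding along the first row, p(μ) = μ^3 + 5μ^2 - 42μ - 144.
Try μ = -3: p(-3) = 0, so -3 is a root.
Factor out (μ + 3): p(μ) = (μ + 3)·(μ^2 + 2μ - 48).
The quadratic factors as (μ + 8)·(μ - 6).
Eigenvalues: -8, -3, 6.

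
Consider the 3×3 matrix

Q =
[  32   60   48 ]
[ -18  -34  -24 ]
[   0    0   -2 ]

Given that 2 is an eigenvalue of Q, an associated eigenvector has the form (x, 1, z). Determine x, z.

We need (Q - 2I)v = 0.
Q - 2I = [[30, 60, 48], [-18, -36, -24], [0, 0, -4]].
Row 1: (30)·x + (60)·1 + (48)·z = 0
Row 2: (-18)·x + (-36)·1 + (-24)·z = 0
Row 3: (0)·x + (0)·1 + (-4)·z = 0
Solving gives x = -2, z = 0.
Check: Q·(-2, 1, 0) = (-4, 2, 0) = 2·(-2, 1, 0).

-2, 0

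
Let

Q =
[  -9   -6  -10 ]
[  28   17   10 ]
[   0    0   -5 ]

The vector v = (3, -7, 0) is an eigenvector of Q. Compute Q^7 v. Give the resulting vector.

First find the eigenvalue: Qv = (15, -35, 0) = 5·(3, -7, 0), so λ = 5.
Then Q^7 v = λ^7·v = 5^7·(3, -7, 0) = 78125·(3, -7, 0) = (234375, -546875, 0).

(234375, -546875, 0)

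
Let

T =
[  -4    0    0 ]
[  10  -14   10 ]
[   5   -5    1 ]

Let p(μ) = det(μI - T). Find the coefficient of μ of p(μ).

p(μ) = μ^3 + 17μ^2 + 88μ + 144.
The coefficient of μ is 88.

88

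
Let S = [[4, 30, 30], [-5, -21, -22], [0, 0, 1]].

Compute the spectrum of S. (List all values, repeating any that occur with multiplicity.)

The characteristic polynomial is p(μ) = det(μI - S).
Expanding along the first row, p(μ) = μ^3 + 16μ^2 + 49μ - 66.
Since p(1) = 0, μ = 1 is a root.
Factor out (μ - 1): p(μ) = (μ - 1)·(μ^2 + 17μ + 66).
The quadratic factors as (μ + 11)·(μ + 6).
Eigenvalues: -11, -6, 1.

-11, -6, 1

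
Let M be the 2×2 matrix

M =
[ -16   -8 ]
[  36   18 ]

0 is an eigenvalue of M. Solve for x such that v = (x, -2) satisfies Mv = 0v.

1

We need (M)v = 0.
M = [[-16, -8], [36, 18]].
Row 1: (-16)·x + (-8)·-2 = 0
Row 2: (36)·x + (18)·-2 = 0
Solving gives x = 1.
Check: M·(1, -2) = (0, 0) = 0·(1, -2).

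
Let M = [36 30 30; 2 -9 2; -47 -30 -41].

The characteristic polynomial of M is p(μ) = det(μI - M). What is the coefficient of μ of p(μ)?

-21

p(μ) = μ^3 + 14μ^2 - 21μ - 594.
The coefficient of μ is -21.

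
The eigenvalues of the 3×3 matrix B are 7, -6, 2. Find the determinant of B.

det(B) is the product of the eigenvalues: (7) · (-6) · (2) = -84.

-84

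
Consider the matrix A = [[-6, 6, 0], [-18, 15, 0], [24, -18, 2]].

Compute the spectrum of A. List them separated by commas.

2, 3, 6

Compute the characteristic polynomial p(λ) = det(λI - A).
Cofactor expansion gives p(λ) = λ^3 - 11λ^2 + 36λ - 36.
Rational-root test: λ = 2 gives p(2) = 0.
Dividing by (λ - 2) leaves λ^2 - 9λ + 18.
The quadratic factors as (λ - 3)·(λ - 6).
Eigenvalues: 2, 3, 6.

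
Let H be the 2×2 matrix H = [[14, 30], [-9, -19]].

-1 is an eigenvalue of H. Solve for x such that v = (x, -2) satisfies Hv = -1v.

4

We need (H + 1I)v = 0.
H + 1I = [[15, 30], [-9, -18]].
Row 1: (15)·x + (30)·-2 = 0
Row 2: (-9)·x + (-18)·-2 = 0
Solving gives x = 4.
Check: H·(4, -2) = (-4, 2) = -1·(4, -2).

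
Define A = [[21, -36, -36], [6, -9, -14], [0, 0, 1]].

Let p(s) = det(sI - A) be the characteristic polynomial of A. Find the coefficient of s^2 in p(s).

-13

The coefficient of s^2 of det(sI - A) is −trace(A).
trace(A) = (21) + (-9) + (1) = 13, so the coefficient is -13.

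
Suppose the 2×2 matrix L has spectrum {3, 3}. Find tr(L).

trace(L) is the sum of the eigenvalues: (3) + (3) = 6.

6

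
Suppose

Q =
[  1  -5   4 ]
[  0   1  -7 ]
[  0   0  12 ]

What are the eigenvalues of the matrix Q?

1, 1, 12

Q is upper triangular, so its eigenvalues are the diagonal entries.
Diagonal: 1, 1, 12.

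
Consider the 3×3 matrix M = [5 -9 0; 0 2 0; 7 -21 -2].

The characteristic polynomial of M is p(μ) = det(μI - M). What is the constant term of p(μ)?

p(μ) = μ^3 - 5μ^2 - 4μ + 20.
The constant term is 20.

20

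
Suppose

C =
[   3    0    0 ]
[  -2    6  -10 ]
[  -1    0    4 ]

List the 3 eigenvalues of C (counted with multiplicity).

Set up det(λI - C) = 0.
Expanding along the first row, p(λ) = λ^3 - 13λ^2 + 54λ - 72.
Try λ = 4: p(4) = 0, so 4 is a root.
Dividing by (λ - 4) leaves λ^2 - 9λ + 18.
The quadratic factors as (λ - 3)·(λ - 6).
Eigenvalues: 3, 4, 6.

3, 4, 6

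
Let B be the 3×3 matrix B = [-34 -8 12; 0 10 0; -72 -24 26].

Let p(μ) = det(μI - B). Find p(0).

p(0) = det(0·I − B) = det(−B) = (−1)^3·det(B).
det(B) = -200, so p(0) = 200.

200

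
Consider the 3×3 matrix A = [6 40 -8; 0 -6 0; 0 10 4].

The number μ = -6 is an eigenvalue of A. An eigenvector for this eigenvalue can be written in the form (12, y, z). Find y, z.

-3, 3

We need (A + 6I)v = 0.
A + 6I = [[12, 40, -8], [0, 0, 0], [0, 10, 10]].
Row 1: (12)·12 + (40)·y + (-8)·z = 0
Row 2: (0)·12 + (0)·y + (0)·z = 0
Row 3: (0)·12 + (10)·y + (10)·z = 0
Solving gives y = -3, z = 3.
Check: A·(12, -3, 3) = (-72, 18, -18) = -6·(12, -3, 3).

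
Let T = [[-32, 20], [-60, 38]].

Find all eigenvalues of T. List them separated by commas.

-2, 8

det(T - λI) = (-32 - λ)(38 - λ) - (20)·(-60) = λ^2 - 6λ - 16.
This factors as (λ + 2)·(λ - 8) = 0.
Eigenvalues: -2, 8.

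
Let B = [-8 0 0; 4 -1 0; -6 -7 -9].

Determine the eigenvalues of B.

-9, -8, -1

B is lower triangular, so its eigenvalues are the diagonal entries.
Diagonal: -8, -1, -9.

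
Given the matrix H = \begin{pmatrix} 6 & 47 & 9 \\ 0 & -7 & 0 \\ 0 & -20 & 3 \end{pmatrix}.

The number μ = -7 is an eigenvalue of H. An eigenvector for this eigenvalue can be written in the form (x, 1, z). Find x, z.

-5, 2

We need (H + 7I)v = 0.
H + 7I = [[13, 47, 9], [0, 0, 0], [0, -20, 10]].
Row 1: (13)·x + (47)·1 + (9)·z = 0
Row 2: (0)·x + (0)·1 + (0)·z = 0
Row 3: (0)·x + (-20)·1 + (10)·z = 0
Solving gives x = -5, z = 2.
Check: H·(-5, 1, 2) = (35, -7, -14) = -7·(-5, 1, 2).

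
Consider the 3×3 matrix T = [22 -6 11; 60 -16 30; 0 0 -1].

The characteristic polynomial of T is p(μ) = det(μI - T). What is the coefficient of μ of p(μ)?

p(μ) = μ^3 - 5μ^2 + 2μ + 8.
The coefficient of μ is 2.

2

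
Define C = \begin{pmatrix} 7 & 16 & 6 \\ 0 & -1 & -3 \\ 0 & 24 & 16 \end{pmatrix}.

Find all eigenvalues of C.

Set up det(tI - C) = 0.
Cofactor expansion gives p(t) = t^3 - 22t^2 + 161t - 392.
Rational-root test: t = 7 gives p(7) = 0.
Factor out (t - 7): p(t) = (t - 7)·(t^2 - 15t + 56).
The quadratic factors as (t - 7)·(t - 8).
Eigenvalues: 7, 7, 8.

7, 7, 8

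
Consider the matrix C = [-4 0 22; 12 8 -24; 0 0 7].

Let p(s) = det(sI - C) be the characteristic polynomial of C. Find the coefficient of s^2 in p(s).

-11

The coefficient of s^2 of det(sI - C) is −trace(C).
trace(C) = (-4) + (8) + (7) = 11, so the coefficient is -11.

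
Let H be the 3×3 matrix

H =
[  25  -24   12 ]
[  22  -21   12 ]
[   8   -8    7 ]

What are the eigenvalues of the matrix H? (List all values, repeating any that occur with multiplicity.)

1, 3, 7

Compute the characteristic polynomial p(λ) = det(λI - H).
Cofactor expansion gives p(λ) = λ^3 - 11λ^2 + 31λ - 21.
Rational-root test: λ = 1 gives p(1) = 0.
Dividing by (λ - 1) leaves λ^2 - 10λ + 21.
The quadratic factors as (λ - 3)·(λ - 7).
Eigenvalues: 1, 3, 7.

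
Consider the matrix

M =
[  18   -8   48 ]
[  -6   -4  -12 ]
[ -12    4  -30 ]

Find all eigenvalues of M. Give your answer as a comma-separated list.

-6, -6, -4

The characteristic polynomial is p(λ) = det(λI - M).
Cofactor expansion gives p(λ) = λ^3 + 16λ^2 + 84λ + 144.
Since p(-4) = 0, λ = -4 is a root.
Factor out (λ + 4): p(λ) = (λ + 4)·(λ^2 + 12λ + 36).
The quadratic factor is (λ + 6)^2.
Eigenvalues: -6, -6, -4.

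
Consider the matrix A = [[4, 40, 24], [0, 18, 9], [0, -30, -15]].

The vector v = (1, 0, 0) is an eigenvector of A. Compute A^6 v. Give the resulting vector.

First find the eigenvalue: Av = (4, 0, 0) = 4·(1, 0, 0), so λ = 4.
Then A^6 v = λ^6·v = 4^6·(1, 0, 0) = 4096·(1, 0, 0) = (4096, 0, 0).

(4096, 0, 0)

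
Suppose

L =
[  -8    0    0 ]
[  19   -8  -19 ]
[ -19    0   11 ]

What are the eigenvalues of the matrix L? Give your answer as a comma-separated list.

-8, -8, 11

Compute the characteristic polynomial p(lambda) = det(lambda·I - L).
Expanding along the first row, p(lambda) = lambda^3 + 5·lambda^2 - 112·lambda - 704.
Rational-root test: lambda = -8 gives p(-8) = 0.
Factor out (lambda + 8): p(lambda) = (lambda + 8)·(lambda^2 - 3·lambda - 88).
The quadratic factors as (lambda + 8)·(lambda - 11).
Eigenvalues: -8, -8, 11.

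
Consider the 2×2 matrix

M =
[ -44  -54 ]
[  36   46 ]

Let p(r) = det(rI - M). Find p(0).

-80

p(0) = det(0·I − M) = det(−M) = (−1)^2·det(M).
det(M) = -80, so p(0) = -80.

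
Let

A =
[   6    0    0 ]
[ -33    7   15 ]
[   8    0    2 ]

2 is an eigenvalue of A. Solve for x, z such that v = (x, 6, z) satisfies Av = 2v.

We need (A - 2I)v = 0.
A - 2I = [[4, 0, 0], [-33, 5, 15], [8, 0, 0]].
Row 1: (4)·x + (0)·6 + (0)·z = 0
Row 2: (-33)·x + (5)·6 + (15)·z = 0
Row 3: (8)·x + (0)·6 + (0)·z = 0
Solving gives x = 0, z = -2.
Check: A·(0, 6, -2) = (0, 12, -4) = 2·(0, 6, -2).

0, -2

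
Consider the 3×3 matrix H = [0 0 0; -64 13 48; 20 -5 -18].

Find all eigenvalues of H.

The characteristic polynomial is p(λ) = det(λI - H).
Expanding the 3×3 determinant: p(λ) = λ^3 + 5λ^2 + 6λ.
Since p(0) = 0, λ = 0 is a root.
Dividing by λ leaves λ^2 + 5λ + 6.
The quadratic factors as (λ + 3)·(λ + 2).
Eigenvalues: -3, -2, 0.

-3, -2, 0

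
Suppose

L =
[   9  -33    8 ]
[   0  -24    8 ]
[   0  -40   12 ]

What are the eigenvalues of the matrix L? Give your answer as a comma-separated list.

-8, -4, 9

The characteristic polynomial is p(r) = det(rI - L).
Expanding the 3×3 determinant: p(r) = r^3 + 3r^2 - 76r - 288.
Since p(9) = 0, r = 9 is a root.
Dividing by (r - 9) leaves r^2 + 12r + 32.
The quadratic factors as (r + 8)·(r + 4).
Eigenvalues: -8, -4, 9.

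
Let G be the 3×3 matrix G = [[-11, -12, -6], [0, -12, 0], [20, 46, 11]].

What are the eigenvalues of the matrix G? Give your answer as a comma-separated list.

-12, -1, 1

Compute the characteristic polynomial p(s) = det(sI - G).
Expanding the 3×3 determinant: p(s) = s^3 + 12s^2 - s - 12.
Rational-root test: s = -1 gives p(-1) = 0.
Factor out (s + 1): p(s) = (s + 1)·(s^2 + 11s - 12).
The quadratic factors as (s + 12)·(s - 1).
Eigenvalues: -12, -1, 1.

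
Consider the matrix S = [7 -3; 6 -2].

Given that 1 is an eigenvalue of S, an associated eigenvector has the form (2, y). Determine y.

We need (S - 1I)v = 0.
S - 1I = [[6, -3], [6, -3]].
Row 1: (6)·2 + (-3)·y = 0
Row 2: (6)·2 + (-3)·y = 0
Solving gives y = 4.
Check: S·(2, 4) = (2, 4) = 1·(2, 4).

4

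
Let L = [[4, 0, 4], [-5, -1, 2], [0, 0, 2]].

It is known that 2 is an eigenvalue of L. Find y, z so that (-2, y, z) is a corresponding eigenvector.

4, 1

We need (L - 2I)v = 0.
L - 2I = [[2, 0, 4], [-5, -3, 2], [0, 0, 0]].
Row 1: (2)·-2 + (0)·y + (4)·z = 0
Row 2: (-5)·-2 + (-3)·y + (2)·z = 0
Row 3: (0)·-2 + (0)·y + (0)·z = 0
Solving gives y = 4, z = 1.
Check: L·(-2, 4, 1) = (-4, 8, 2) = 2·(-2, 4, 1).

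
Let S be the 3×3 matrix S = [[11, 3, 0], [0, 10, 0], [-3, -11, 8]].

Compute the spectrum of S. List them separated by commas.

8, 10, 11

The characteristic polynomial is p(lambda) = det(lambda·I - S).
Cofactor expansion gives p(lambda) = lambda^3 - 29·lambda^2 + 278·lambda - 880.
Since p(8) = 0, lambda = 8 is a root.
Dividing by (lambda - 8) leaves lambda^2 - 21·lambda + 110.
The quadratic factors as (lambda - 10)·(lambda - 11).
Eigenvalues: 8, 10, 11.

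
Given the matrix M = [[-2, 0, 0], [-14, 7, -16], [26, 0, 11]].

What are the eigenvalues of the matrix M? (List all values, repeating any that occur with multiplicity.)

Set up det(lambda·I - M) = 0.
Cofactor expansion gives p(lambda) = lambda^3 - 16·lambda^2 + 41·lambda + 154.
Rational-root test: lambda = -2 gives p(-2) = 0.
Dividing by (lambda + 2) leaves lambda^2 - 18·lambda + 77.
The quadratic factors as (lambda - 7)·(lambda - 11).
Eigenvalues: -2, 7, 11.

-2, 7, 11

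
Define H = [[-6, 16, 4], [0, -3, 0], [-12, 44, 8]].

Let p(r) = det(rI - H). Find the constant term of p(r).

0

p(r) = r^3 + r^2 - 6r.
The constant term is 0.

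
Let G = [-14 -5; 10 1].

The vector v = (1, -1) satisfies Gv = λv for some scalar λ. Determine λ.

-9

Compute Gv: G·(1, -1) = (-9, 9).
Since Gv = λv, compare component 1: -9 = λ·1, so λ = -9.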